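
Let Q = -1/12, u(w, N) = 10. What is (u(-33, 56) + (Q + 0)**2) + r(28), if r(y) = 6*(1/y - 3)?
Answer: -7841/1008 ≈ -7.7788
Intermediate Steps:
r(y) = -18 + 6/y (r(y) = 6*(-3 + 1/y) = -18 + 6/y)
Q = -1/12 (Q = -1*1/12 = -1/12 ≈ -0.083333)
(u(-33, 56) + (Q + 0)**2) + r(28) = (10 + (-1/12 + 0)**2) + (-18 + 6/28) = (10 + (-1/12)**2) + (-18 + 6*(1/28)) = (10 + 1/144) + (-18 + 3/14) = 1441/144 - 249/14 = -7841/1008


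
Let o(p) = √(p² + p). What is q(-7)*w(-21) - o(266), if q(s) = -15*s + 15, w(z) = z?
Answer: -2520 - √71022 ≈ -2786.5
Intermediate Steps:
q(s) = 15 - 15*s
o(p) = √(p + p²)
q(-7)*w(-21) - o(266) = (15 - 15*(-7))*(-21) - √(266*(1 + 266)) = (15 + 105)*(-21) - √(266*267) = 120*(-21) - √71022 = -2520 - √71022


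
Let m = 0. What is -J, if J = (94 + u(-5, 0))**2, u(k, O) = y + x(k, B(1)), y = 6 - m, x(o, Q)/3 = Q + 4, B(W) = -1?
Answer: -11881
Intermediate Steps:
x(o, Q) = 12 + 3*Q (x(o, Q) = 3*(Q + 4) = 3*(4 + Q) = 12 + 3*Q)
y = 6 (y = 6 - 1*0 = 6 + 0 = 6)
u(k, O) = 15 (u(k, O) = 6 + (12 + 3*(-1)) = 6 + (12 - 3) = 6 + 9 = 15)
J = 11881 (J = (94 + 15)**2 = 109**2 = 11881)
-J = -1*11881 = -11881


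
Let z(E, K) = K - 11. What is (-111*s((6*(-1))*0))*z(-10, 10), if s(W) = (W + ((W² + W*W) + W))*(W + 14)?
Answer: 0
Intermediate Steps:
s(W) = (14 + W)*(2*W + 2*W²) (s(W) = (W + ((W² + W²) + W))*(14 + W) = (W + (2*W² + W))*(14 + W) = (W + (W + 2*W²))*(14 + W) = (2*W + 2*W²)*(14 + W) = (14 + W)*(2*W + 2*W²))
z(E, K) = -11 + K
(-111*s((6*(-1))*0))*z(-10, 10) = (-222*(6*(-1))*0*(14 + ((6*(-1))*0)² + 15*((6*(-1))*0)))*(-11 + 10) = -222*(-6*0)*(14 + (-6*0)² + 15*(-6*0))*(-1) = -222*0*(14 + 0² + 15*0)*(-1) = -222*0*(14 + 0 + 0)*(-1) = -222*0*14*(-1) = -111*0*(-1) = 0*(-1) = 0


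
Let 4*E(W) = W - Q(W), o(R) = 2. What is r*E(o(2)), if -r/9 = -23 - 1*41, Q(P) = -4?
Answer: 864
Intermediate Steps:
E(W) = 1 + W/4 (E(W) = (W - 1*(-4))/4 = (W + 4)/4 = (4 + W)/4 = 1 + W/4)
r = 576 (r = -9*(-23 - 1*41) = -9*(-23 - 41) = -9*(-64) = 576)
r*E(o(2)) = 576*(1 + (1/4)*2) = 576*(1 + 1/2) = 576*(3/2) = 864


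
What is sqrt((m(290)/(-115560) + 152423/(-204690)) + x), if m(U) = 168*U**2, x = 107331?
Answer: sqrt(51426618353918816270)/21901830 ≈ 327.43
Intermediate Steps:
sqrt((m(290)/(-115560) + 152423/(-204690)) + x) = sqrt(((168*290**2)/(-115560) + 152423/(-204690)) + 107331) = sqrt(((168*84100)*(-1/115560) + 152423*(-1/204690)) + 107331) = sqrt((14128800*(-1/115560) - 152423/204690) + 107331) = sqrt((-117740/963 - 152423/204690) + 107331) = sqrt(-8082327983/65705490 + 107331) = sqrt(7044153619207/65705490) = sqrt(51426618353918816270)/21901830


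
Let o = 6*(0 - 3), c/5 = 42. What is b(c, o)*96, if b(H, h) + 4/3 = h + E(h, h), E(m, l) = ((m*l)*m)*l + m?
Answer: 10074112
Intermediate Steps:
c = 210 (c = 5*42 = 210)
E(m, l) = m + l²*m² (E(m, l) = ((l*m)*m)*l + m = (l*m²)*l + m = l²*m² + m = m + l²*m²)
o = -18 (o = 6*(-3) = -18)
b(H, h) = -4/3 + h + h*(1 + h³) (b(H, h) = -4/3 + (h + h*(1 + h*h²)) = -4/3 + (h + h*(1 + h³)) = -4/3 + h + h*(1 + h³))
b(c, o)*96 = (-4/3 + (-18)⁴ + 2*(-18))*96 = (-4/3 + 104976 - 36)*96 = (314816/3)*96 = 10074112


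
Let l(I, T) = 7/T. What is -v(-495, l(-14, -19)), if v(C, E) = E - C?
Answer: -9398/19 ≈ -494.63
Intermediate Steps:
-v(-495, l(-14, -19)) = -(7/(-19) - 1*(-495)) = -(7*(-1/19) + 495) = -(-7/19 + 495) = -1*9398/19 = -9398/19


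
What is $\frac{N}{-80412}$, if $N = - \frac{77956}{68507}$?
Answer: $\frac{19489}{1377196221} \approx 1.4151 \cdot 10^{-5}$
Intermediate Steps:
$N = - \frac{77956}{68507}$ ($N = \left(-77956\right) \frac{1}{68507} = - \frac{77956}{68507} \approx -1.1379$)
$\frac{N}{-80412} = - \frac{77956}{68507 \left(-80412\right)} = \left(- \frac{77956}{68507}\right) \left(- \frac{1}{80412}\right) = \frac{19489}{1377196221}$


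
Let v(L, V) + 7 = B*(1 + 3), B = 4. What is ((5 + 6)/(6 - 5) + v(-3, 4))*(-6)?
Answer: -120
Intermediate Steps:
v(L, V) = 9 (v(L, V) = -7 + 4*(1 + 3) = -7 + 4*4 = -7 + 16 = 9)
((5 + 6)/(6 - 5) + v(-3, 4))*(-6) = ((5 + 6)/(6 - 5) + 9)*(-6) = (11/1 + 9)*(-6) = (11*1 + 9)*(-6) = (11 + 9)*(-6) = 20*(-6) = -120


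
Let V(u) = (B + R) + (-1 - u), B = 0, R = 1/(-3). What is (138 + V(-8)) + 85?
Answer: 689/3 ≈ 229.67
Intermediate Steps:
R = -1/3 (R = 1*(-1/3) = -1/3 ≈ -0.33333)
V(u) = -4/3 - u (V(u) = (0 - 1/3) + (-1 - u) = -1/3 + (-1 - u) = -4/3 - u)
(138 + V(-8)) + 85 = (138 + (-4/3 - 1*(-8))) + 85 = (138 + (-4/3 + 8)) + 85 = (138 + 20/3) + 85 = 434/3 + 85 = 689/3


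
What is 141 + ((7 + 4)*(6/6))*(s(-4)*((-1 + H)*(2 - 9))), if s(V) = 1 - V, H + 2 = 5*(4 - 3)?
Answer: -629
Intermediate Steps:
H = 3 (H = -2 + 5*(4 - 3) = -2 + 5*1 = -2 + 5 = 3)
141 + ((7 + 4)*(6/6))*(s(-4)*((-1 + H)*(2 - 9))) = 141 + ((7 + 4)*(6/6))*((1 - 1*(-4))*((-1 + 3)*(2 - 9))) = 141 + (11*(6*(⅙)))*((1 + 4)*(2*(-7))) = 141 + (11*1)*(5*(-14)) = 141 + 11*(-70) = 141 - 770 = -629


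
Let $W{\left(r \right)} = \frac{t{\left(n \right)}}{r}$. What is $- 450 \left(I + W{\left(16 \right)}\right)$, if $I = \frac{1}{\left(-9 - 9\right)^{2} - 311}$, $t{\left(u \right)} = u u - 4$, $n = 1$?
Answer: $\frac{5175}{104} \approx 49.76$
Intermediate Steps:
$t{\left(u \right)} = -4 + u^{2}$ ($t{\left(u \right)} = u^{2} - 4 = -4 + u^{2}$)
$W{\left(r \right)} = - \frac{3}{r}$ ($W{\left(r \right)} = \frac{-4 + 1^{2}}{r} = \frac{-4 + 1}{r} = - \frac{3}{r}$)
$I = \frac{1}{13}$ ($I = \frac{1}{\left(-18\right)^{2} - 311} = \frac{1}{324 - 311} = \frac{1}{13} \approx 0.076923$)
$- 450 \left(I + W{\left(16 \right)}\right) = - 450 \left(\frac{1}{13} - \frac{3}{16}\right) = \left(-450\right) \left(- \frac{23}{208}\right) = \frac{5175}{104}$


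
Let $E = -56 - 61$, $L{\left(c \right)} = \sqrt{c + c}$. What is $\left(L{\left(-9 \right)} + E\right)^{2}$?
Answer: $13671 - 702 i \sqrt{2} \approx 13671.0 - 992.78 i$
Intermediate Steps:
$L{\left(c \right)} = \sqrt{2} \sqrt{c}$ ($L{\left(c \right)} = \sqrt{2 c} = \sqrt{2} \sqrt{c}$)
$E = -117$ ($E = -56 - 61 = -117$)
$\left(L{\left(-9 \right)} + E\right)^{2} = \left(\sqrt{2} \sqrt{-9} - 117\right)^{2} = \left(\sqrt{2} \cdot 3 i - 117\right)^{2} = \left(3 i \sqrt{2} - 117\right)^{2} = \left(-117 + 3 i \sqrt{2}\right)^{2}$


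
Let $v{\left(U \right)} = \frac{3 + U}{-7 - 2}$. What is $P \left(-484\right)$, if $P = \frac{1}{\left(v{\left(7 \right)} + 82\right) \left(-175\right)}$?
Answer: $\frac{1089}{31850} \approx 0.034192$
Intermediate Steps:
$v{\left(U \right)} = - \frac{1}{3} - \frac{U}{9}$ ($v{\left(U \right)} = \frac{3 + U}{-9} = \left(3 + U\right) \left(- \frac{1}{9}\right) = - \frac{1}{3} - \frac{U}{9}$)
$P = - \frac{9}{127400}$ ($P = \frac{1}{\left(\left(- \frac{1}{3} - \frac{7}{9}\right) + 82\right) \left(-175\right)} = \frac{1}{\left(- \frac{1}{3} - \frac{7}{9}\right) + 82} \left(- \frac{1}{175}\right) = \frac{1}{- \frac{10}{9} + 82} \left(- \frac{1}{175}\right) = \frac{1}{\frac{728}{9}} \left(- \frac{1}{175}\right) = \frac{9}{728} \left(- \frac{1}{175}\right) = - \frac{9}{127400} \approx -7.0644 \cdot 10^{-5}$)
$P \left(-484\right) = \left(- \frac{9}{127400}\right) \left(-484\right) = \frac{1089}{31850}$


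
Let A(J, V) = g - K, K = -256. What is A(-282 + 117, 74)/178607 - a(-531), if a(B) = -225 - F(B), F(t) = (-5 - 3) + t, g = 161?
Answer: -56082181/178607 ≈ -314.00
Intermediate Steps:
F(t) = -8 + t
a(B) = -217 - B (a(B) = -225 - (-8 + B) = -225 + (8 - B) = -217 - B)
A(J, V) = 417 (A(J, V) = 161 - 1*(-256) = 161 + 256 = 417)
A(-282 + 117, 74)/178607 - a(-531) = 417/178607 - (-217 - 1*(-531)) = 417*(1/178607) - (-217 + 531) = 417/178607 - 1*314 = 417/178607 - 314 = -56082181/178607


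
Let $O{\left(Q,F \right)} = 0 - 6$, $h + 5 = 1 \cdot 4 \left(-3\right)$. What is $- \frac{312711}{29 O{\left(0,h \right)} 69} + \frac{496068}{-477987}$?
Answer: $\frac{15946222261}{637634658} \approx 25.008$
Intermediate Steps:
$h = -17$ ($h = -5 + 1 \cdot 4 \left(-3\right) = -5 + 4 \left(-3\right) = -5 - 12 = -17$)
$O{\left(Q,F \right)} = -6$ ($O{\left(Q,F \right)} = 0 - 6 = -6$)
$- \frac{312711}{29 O{\left(0,h \right)} 69} + \frac{496068}{-477987} = - \frac{312711}{29 \left(-6\right) 69} + \frac{496068}{-477987} = - \frac{312711}{\left(-174\right) 69} + 496068 \left(- \frac{1}{477987}\right) = - \frac{312711}{-12006} - \frac{165356}{159329} = \left(-312711\right) \left(- \frac{1}{12006}\right) - \frac{165356}{159329} = \frac{104237}{4002} - \frac{165356}{159329} = \frac{15946222261}{637634658}$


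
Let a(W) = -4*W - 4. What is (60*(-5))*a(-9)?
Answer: -9600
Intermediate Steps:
a(W) = -4 - 4*W
(60*(-5))*a(-9) = (60*(-5))*(-4 - 4*(-9)) = -300*(-4 + 36) = -300*32 = -9600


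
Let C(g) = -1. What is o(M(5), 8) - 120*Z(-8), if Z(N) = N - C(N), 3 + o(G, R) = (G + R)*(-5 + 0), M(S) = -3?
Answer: 812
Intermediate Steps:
o(G, R) = -3 - 5*G - 5*R (o(G, R) = -3 + (G + R)*(-5 + 0) = -3 + (G + R)*(-5) = -3 + (-5*G - 5*R) = -3 - 5*G - 5*R)
Z(N) = 1 + N (Z(N) = N - 1*(-1) = N + 1 = 1 + N)
o(M(5), 8) - 120*Z(-8) = (-3 - 5*(-3) - 5*8) - 120*(1 - 8) = (-3 + 15 - 40) - 120*(-7) = -28 + 840 = 812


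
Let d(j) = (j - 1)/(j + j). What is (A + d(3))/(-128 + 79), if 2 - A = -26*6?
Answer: -475/147 ≈ -3.2313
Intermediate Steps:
d(j) = (-1 + j)/(2*j) (d(j) = (-1 + j)/((2*j)) = (-1 + j)*(1/(2*j)) = (-1 + j)/(2*j))
A = 158 (A = 2 - (-26)*6 = 2 - 1*(-156) = 2 + 156 = 158)
(A + d(3))/(-128 + 79) = (158 + (½)*(-1 + 3)/3)/(-128 + 79) = (158 + (½)*(⅓)*2)/(-49) = (158 + ⅓)*(-1/49) = (475/3)*(-1/49) = -475/147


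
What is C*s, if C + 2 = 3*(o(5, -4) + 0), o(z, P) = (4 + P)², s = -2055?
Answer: 4110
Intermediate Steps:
C = -2 (C = -2 + 3*((4 - 4)² + 0) = -2 + 3*(0² + 0) = -2 + 3*(0 + 0) = -2 + 3*0 = -2 + 0 = -2)
C*s = -2*(-2055) = 4110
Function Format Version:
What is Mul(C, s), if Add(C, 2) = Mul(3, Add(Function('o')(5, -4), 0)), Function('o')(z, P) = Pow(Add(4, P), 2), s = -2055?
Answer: 4110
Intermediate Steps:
C = -2 (C = Add(-2, Mul(3, Add(Pow(Add(4, -4), 2), 0))) = Add(-2, Mul(3, Add(Pow(0, 2), 0))) = Add(-2, Mul(3, Add(0, 0))) = Add(-2, Mul(3, 0)) = Add(-2, 0) = -2)
Mul(C, s) = Mul(-2, -2055) = 4110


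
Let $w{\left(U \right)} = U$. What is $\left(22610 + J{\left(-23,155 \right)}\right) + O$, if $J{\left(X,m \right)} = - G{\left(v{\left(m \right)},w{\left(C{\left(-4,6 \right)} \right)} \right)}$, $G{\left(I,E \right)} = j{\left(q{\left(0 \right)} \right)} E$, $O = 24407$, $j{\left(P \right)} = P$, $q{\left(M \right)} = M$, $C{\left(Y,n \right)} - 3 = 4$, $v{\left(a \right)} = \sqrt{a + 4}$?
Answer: $47017$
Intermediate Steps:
$v{\left(a \right)} = \sqrt{4 + a}$
$C{\left(Y,n \right)} = 7$ ($C{\left(Y,n \right)} = 3 + 4 = 7$)
$G{\left(I,E \right)} = 0$ ($G{\left(I,E \right)} = 0 E = 0$)
$J{\left(X,m \right)} = 0$ ($J{\left(X,m \right)} = \left(-1\right) 0 = 0$)
$\left(22610 + J{\left(-23,155 \right)}\right) + O = \left(22610 + 0\right) + 24407 = 22610 + 24407 = 47017$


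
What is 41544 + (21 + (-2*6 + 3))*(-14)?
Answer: 41376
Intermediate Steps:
41544 + (21 + (-2*6 + 3))*(-14) = 41544 + (21 + (-12 + 3))*(-14) = 41544 + (21 - 9)*(-14) = 41544 + 12*(-14) = 41544 - 168 = 41376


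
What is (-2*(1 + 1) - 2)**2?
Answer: 36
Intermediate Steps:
(-2*(1 + 1) - 2)**2 = (-2*2 - 2)**2 = (-4 - 2)**2 = (-6)**2 = 36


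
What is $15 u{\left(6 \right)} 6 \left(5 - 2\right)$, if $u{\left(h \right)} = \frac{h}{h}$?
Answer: $270$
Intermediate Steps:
$u{\left(h \right)} = 1$
$15 u{\left(6 \right)} 6 \left(5 - 2\right) = 15 \cdot 1 \cdot 6 \left(5 - 2\right) = 15 \cdot 6 \cdot 3 = 15 \cdot 18 = 270$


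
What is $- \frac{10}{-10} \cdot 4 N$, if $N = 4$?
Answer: $16$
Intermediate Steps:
$- \frac{10}{-10} \cdot 4 N = - \frac{10}{-10} \cdot 4 \cdot 4 = \left(-10\right) \left(- \frac{1}{10}\right) 4 \cdot 4 = 1 \cdot 4 \cdot 4 = 4 \cdot 4 = 16$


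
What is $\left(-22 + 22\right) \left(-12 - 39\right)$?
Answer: $0$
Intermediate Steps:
$\left(-22 + 22\right) \left(-12 - 39\right) = 0 \left(-51\right) = 0$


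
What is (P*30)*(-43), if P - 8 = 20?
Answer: -36120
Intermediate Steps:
P = 28 (P = 8 + 20 = 28)
(P*30)*(-43) = (28*30)*(-43) = 840*(-43) = -36120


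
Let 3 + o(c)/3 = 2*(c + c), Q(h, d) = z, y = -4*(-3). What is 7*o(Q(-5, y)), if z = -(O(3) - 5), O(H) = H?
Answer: 105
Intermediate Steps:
y = 12
z = 2 (z = -(3 - 5) = -1*(-2) = 2)
Q(h, d) = 2
o(c) = -9 + 12*c (o(c) = -9 + 3*(2*(c + c)) = -9 + 3*(2*(2*c)) = -9 + 3*(4*c) = -9 + 12*c)
7*o(Q(-5, y)) = 7*(-9 + 12*2) = 7*(-9 + 24) = 7*15 = 105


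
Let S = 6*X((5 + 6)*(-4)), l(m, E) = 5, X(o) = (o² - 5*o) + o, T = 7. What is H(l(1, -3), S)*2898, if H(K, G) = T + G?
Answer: 36743742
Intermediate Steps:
X(o) = o² - 4*o
S = 12672 (S = 6*(((5 + 6)*(-4))*(-4 + (5 + 6)*(-4))) = 6*((11*(-4))*(-4 + 11*(-4))) = 6*(-44*(-4 - 44)) = 6*(-44*(-48)) = 6*2112 = 12672)
H(K, G) = 7 + G
H(l(1, -3), S)*2898 = (7 + 12672)*2898 = 12679*2898 = 36743742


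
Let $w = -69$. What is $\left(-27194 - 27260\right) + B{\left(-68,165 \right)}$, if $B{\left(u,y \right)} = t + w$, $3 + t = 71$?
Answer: $-54455$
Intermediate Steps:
$t = 68$ ($t = -3 + 71 = 68$)
$B{\left(u,y \right)} = -1$ ($B{\left(u,y \right)} = 68 - 69 = -1$)
$\left(-27194 - 27260\right) + B{\left(-68,165 \right)} = \left(-27194 - 27260\right) - 1 = -54454 - 1 = -54455$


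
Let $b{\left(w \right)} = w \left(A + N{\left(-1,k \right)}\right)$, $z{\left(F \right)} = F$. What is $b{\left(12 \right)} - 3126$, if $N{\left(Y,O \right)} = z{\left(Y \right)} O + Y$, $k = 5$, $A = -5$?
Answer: $-3258$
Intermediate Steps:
$N{\left(Y,O \right)} = Y + O Y$ ($N{\left(Y,O \right)} = Y O + Y = O Y + Y = Y + O Y$)
$b{\left(w \right)} = - 11 w$ ($b{\left(w \right)} = w \left(-5 - \left(1 + 5\right)\right) = w \left(-5 - 6\right) = w \left(-11\right) = - 11 w$)
$b{\left(12 \right)} - 3126 = \left(-11\right) 12 - 3126 = -132 - 3126 = -3258$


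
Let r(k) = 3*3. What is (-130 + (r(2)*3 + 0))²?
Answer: 10609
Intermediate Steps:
r(k) = 9
(-130 + (r(2)*3 + 0))² = (-130 + (9*3 + 0))² = (-130 + (27 + 0))² = (-130 + 27)² = (-103)² = 10609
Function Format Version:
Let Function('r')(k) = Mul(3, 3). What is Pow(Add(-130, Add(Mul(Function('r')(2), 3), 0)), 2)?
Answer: 10609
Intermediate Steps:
Function('r')(k) = 9
Pow(Add(-130, Add(Mul(Function('r')(2), 3), 0)), 2) = Pow(Add(-130, Add(Mul(9, 3), 0)), 2) = Pow(Add(-130, Add(27, 0)), 2) = Pow(Add(-130, 27), 2) = Pow(-103, 2) = 10609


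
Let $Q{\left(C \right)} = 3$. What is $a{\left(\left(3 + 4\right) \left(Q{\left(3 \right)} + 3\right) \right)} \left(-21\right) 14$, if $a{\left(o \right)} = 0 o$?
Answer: $0$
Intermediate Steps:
$a{\left(o \right)} = 0$
$a{\left(\left(3 + 4\right) \left(Q{\left(3 \right)} + 3\right) \right)} \left(-21\right) 14 = 0 \left(-21\right) 14 = 0 \cdot 14 = 0$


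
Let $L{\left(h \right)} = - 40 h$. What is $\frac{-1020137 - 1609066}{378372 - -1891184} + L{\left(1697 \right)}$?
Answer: $- \frac{154060090483}{2269556} \approx -67881.0$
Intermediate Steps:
$\frac{-1020137 - 1609066}{378372 - -1891184} + L{\left(1697 \right)} = \frac{-1020137 - 1609066}{378372 - -1891184} - 67880 = - \frac{2629203}{378372 + 1891184} - 67880 = - \frac{2629203}{2269556} - 67880 = - \frac{154060090483}{2269556}$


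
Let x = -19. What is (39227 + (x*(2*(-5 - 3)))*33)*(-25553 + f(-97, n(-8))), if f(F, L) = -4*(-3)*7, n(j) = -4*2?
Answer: -1254577471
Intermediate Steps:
n(j) = -8
f(F, L) = 84 (f(F, L) = 12*7 = 84)
(39227 + (x*(2*(-5 - 3)))*33)*(-25553 + f(-97, n(-8))) = (39227 - 38*(-5 - 3)*33)*(-25553 + 84) = (39227 - 38*(-8)*33)*(-25469) = (39227 - 19*(-16)*33)*(-25469) = (39227 + 304*33)*(-25469) = (39227 + 10032)*(-25469) = 49259*(-25469) = -1254577471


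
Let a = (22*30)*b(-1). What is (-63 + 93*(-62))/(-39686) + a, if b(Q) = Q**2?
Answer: 26198589/39686 ≈ 660.15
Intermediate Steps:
a = 660 (a = (22*30)*(-1)**2 = 660*1 = 660)
(-63 + 93*(-62))/(-39686) + a = (-63 + 93*(-62))/(-39686) + 660 = (-63 - 5766)*(-1/39686) + 660 = -5829*(-1/39686) + 660 = 5829/39686 + 660 = 26198589/39686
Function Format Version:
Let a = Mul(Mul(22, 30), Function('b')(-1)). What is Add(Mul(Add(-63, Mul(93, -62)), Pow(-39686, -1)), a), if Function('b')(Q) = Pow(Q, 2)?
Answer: Rational(26198589, 39686) ≈ 660.15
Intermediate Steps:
a = 660 (a = Mul(Mul(22, 30), Pow(-1, 2)) = Mul(660, 1) = 660)
Add(Mul(Add(-63, Mul(93, -62)), Pow(-39686, -1)), a) = Add(Mul(Add(-63, Mul(93, -62)), Pow(-39686, -1)), 660) = Add(Mul(Add(-63, -5766), Rational(-1, 39686)), 660) = Add(Mul(-5829, Rational(-1, 39686)), 660) = Add(Rational(5829, 39686), 660) = Rational(26198589, 39686)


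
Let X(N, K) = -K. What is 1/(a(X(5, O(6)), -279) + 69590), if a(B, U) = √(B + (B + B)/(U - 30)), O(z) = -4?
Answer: 10751655/748207670836 - √94863/748207670836 ≈ 1.4369e-5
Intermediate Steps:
a(B, U) = √(B + 2*B/(-30 + U)) (a(B, U) = √(B + (2*B)/(-30 + U)) = √(B + 2*B/(-30 + U)))
1/(a(X(5, O(6)), -279) + 69590) = 1/(√((-1*(-4))*(-28 - 279)/(-30 - 279)) + 69590) = 1/(√(4*(-307)/(-309)) + 69590) = 1/(√(4*(-1/309)*(-307)) + 69590) = 1/(√(1228/309) + 69590) = 1/(2*√94863/309 + 69590) = 1/(69590 + 2*√94863/309)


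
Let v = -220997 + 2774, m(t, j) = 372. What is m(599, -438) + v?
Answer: -217851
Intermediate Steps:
v = -218223
m(599, -438) + v = 372 - 218223 = -217851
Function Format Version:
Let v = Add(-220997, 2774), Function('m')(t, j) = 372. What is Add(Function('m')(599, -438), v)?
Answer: -217851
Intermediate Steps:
v = -218223
Add(Function('m')(599, -438), v) = Add(372, -218223) = -217851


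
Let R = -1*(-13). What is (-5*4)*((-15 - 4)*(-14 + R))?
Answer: -380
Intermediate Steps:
R = 13
(-5*4)*((-15 - 4)*(-14 + R)) = (-5*4)*((-15 - 4)*(-14 + 13)) = -(-380)*(-1) = -20*19 = -380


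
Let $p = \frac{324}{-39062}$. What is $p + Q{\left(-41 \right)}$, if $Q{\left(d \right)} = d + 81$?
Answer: $\frac{781078}{19531} \approx 39.992$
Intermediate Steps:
$p = - \frac{162}{19531}$ ($p = 324 \left(- \frac{1}{39062}\right) = - \frac{162}{19531} \approx -0.0082945$)
$Q{\left(d \right)} = 81 + d$
$p + Q{\left(-41 \right)} = - \frac{162}{19531} + \left(81 - 41\right) = - \frac{162}{19531} + 40 = \frac{781078}{19531}$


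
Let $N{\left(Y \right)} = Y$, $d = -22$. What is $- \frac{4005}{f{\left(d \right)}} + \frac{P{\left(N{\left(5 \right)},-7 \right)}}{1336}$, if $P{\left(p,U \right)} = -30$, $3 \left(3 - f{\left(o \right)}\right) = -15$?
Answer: $- \frac{668865}{1336} \approx -500.65$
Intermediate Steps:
$f{\left(o \right)} = 8$ ($f{\left(o \right)} = 3 - -5 = 3 + 5 = 8$)
$- \frac{4005}{f{\left(d \right)}} + \frac{P{\left(N{\left(5 \right)},-7 \right)}}{1336} = - \frac{4005}{8} - \frac{30}{1336} = \left(-4005\right) \frac{1}{8} - \frac{15}{668} = - \frac{4005}{8} - \frac{15}{668} = - \frac{668865}{1336}$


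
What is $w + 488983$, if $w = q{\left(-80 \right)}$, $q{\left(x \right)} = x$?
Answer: $488903$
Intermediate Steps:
$w = -80$
$w + 488983 = -80 + 488983 = 488903$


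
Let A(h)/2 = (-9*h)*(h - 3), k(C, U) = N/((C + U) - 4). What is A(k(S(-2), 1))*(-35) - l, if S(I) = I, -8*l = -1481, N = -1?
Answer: -21517/40 ≈ -537.92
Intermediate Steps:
l = 1481/8 (l = -1/8*(-1481) = 1481/8 ≈ 185.13)
k(C, U) = -1/(-4 + C + U) (k(C, U) = -1/((C + U) - 4) = -1/(-4 + C + U))
A(h) = -18*h*(-3 + h) (A(h) = 2*((-9*h)*(h - 3)) = 2*((-9*h)*(-3 + h)) = 2*(-9*h*(-3 + h)) = -18*h*(-3 + h))
A(k(S(-2), 1))*(-35) - l = (18*(-1/(-4 - 2 + 1))*(3 - (-1)/(-4 - 2 + 1)))*(-35) - 1*1481/8 = (18*(-1/(-5))*(3 - (-1)/(-5)))*(-35) - 1481/8 = (18*(-1*(-1/5))*(3 - (-1)*(-1)/5))*(-35) - 1481/8 = (18*(1/5)*(3 - 1*1/5))*(-35) - 1481/8 = (18*(1/5)*(3 - 1/5))*(-35) - 1481/8 = (18*(1/5)*(14/5))*(-35) - 1481/8 = (252/25)*(-35) - 1481/8 = -1764/5 - 1481/8 = -21517/40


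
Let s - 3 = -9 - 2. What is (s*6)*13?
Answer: -624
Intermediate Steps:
s = -8 (s = 3 + (-9 - 2) = 3 - 11 = -8)
(s*6)*13 = -8*6*13 = -48*13 = -624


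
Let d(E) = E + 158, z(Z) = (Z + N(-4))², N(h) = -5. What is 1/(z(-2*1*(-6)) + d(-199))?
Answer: ⅛ ≈ 0.12500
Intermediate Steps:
z(Z) = (-5 + Z)² (z(Z) = (Z - 5)² = (-5 + Z)²)
d(E) = 158 + E
1/(z(-2*1*(-6)) + d(-199)) = 1/((-5 - 2*1*(-6))² + (158 - 199)) = 1/((-5 - 2*(-6))² - 41) = 1/((-5 + 12)² - 41) = 1/(7² - 41) = 1/(49 - 41) = 1/8 = ⅛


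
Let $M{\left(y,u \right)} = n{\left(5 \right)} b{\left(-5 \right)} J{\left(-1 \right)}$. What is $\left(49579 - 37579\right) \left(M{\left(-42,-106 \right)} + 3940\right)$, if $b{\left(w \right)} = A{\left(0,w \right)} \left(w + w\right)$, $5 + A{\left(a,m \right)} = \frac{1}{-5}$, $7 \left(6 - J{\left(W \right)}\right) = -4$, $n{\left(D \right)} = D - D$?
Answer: $47280000$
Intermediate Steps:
$n{\left(D \right)} = 0$
$J{\left(W \right)} = \frac{46}{7}$ ($J{\left(W \right)} = 6 - - \frac{4}{7} = 6 + \frac{4}{7} = \frac{46}{7}$)
$A{\left(a,m \right)} = - \frac{26}{5}$ ($A{\left(a,m \right)} = -5 + \frac{1}{-5} = -5 - \frac{1}{5} = - \frac{26}{5}$)
$b{\left(w \right)} = - \frac{52 w}{5}$ ($b{\left(w \right)} = - \frac{26 \left(w + w\right)}{5} = - \frac{26 \cdot 2 w}{5} = - \frac{52 w}{5}$)
$M{\left(y,u \right)} = 0$ ($M{\left(y,u \right)} = 0 \left(\left(- \frac{52}{5}\right) \left(-5\right)\right) \frac{46}{7} = 0 \cdot 52 \cdot \frac{46}{7} = 0 \cdot \frac{46}{7} = 0$)
$\left(49579 - 37579\right) \left(M{\left(-42,-106 \right)} + 3940\right) = \left(49579 - 37579\right) \left(0 + 3940\right) = 12000 \cdot 3940 = 47280000$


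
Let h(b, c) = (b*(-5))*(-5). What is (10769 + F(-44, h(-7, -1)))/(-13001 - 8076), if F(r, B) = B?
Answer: -10594/21077 ≈ -0.50263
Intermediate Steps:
h(b, c) = 25*b (h(b, c) = -5*b*(-5) = 25*b)
(10769 + F(-44, h(-7, -1)))/(-13001 - 8076) = (10769 + 25*(-7))/(-13001 - 8076) = (10769 - 175)/(-21077) = 10594*(-1/21077) = -10594/21077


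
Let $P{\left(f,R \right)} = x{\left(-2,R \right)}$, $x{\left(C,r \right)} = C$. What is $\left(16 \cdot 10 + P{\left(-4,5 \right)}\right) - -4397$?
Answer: $4555$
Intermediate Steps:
$P{\left(f,R \right)} = -2$
$\left(16 \cdot 10 + P{\left(-4,5 \right)}\right) - -4397 = \left(16 \cdot 10 - 2\right) - -4397 = \left(160 - 2\right) + 4397 = 158 + 4397 = 4555$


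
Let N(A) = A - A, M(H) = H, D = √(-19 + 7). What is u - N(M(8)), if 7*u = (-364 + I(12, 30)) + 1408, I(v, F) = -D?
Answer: 1044/7 - 2*I*√3/7 ≈ 149.14 - 0.49487*I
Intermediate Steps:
D = 2*I*√3 (D = √(-12) = 2*I*√3 ≈ 3.4641*I)
I(v, F) = -2*I*√3
N(A) = 0
u = 1044/7 - 2*I*√3/7 (u = ((-364 - 2*I*√3) + 1408)/7 = (1044 - 2*I*√3)/7 = 1044/7 - 2*I*√3/7 ≈ 149.14 - 0.49487*I)
u - N(M(8)) = (1044/7 - 2*I*√3/7) - 1*0 = (1044/7 - 2*I*√3/7) + 0 = 1044/7 - 2*I*√3/7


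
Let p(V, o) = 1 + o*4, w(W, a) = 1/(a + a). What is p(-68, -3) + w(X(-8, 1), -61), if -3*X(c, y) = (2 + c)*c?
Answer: -1343/122 ≈ -11.008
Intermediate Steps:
X(c, y) = -c*(2 + c)/3 (X(c, y) = -(2 + c)*c/3 = -c*(2 + c)/3)
w(W, a) = 1/(2*a)
p(V, o) = 1 + 4*o
p(-68, -3) + w(X(-8, 1), -61) = (1 + 4*(-3)) + (½)/(-61) = (1 - 12) + (½)*(-1/61) = -11 - 1/122 = -1343/122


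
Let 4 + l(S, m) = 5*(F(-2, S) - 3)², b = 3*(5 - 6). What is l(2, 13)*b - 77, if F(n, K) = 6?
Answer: -200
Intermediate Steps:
b = -3 (b = 3*(-1) = -3)
l(S, m) = 41 (l(S, m) = -4 + 5*(6 - 3)² = -4 + 5*3² = -4 + 5*9 = -4 + 45 = 41)
l(2, 13)*b - 77 = 41*(-3) - 77 = -123 - 77 = -200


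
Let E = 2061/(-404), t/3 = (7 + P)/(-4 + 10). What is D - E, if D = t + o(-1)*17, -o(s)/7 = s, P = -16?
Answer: 48319/404 ≈ 119.60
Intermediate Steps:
o(s) = -7*s
t = -9/2 (t = 3*((7 - 16)/(-4 + 10)) = 3*(-9/6) = 3*(-9*⅙) = 3*(-3/2) = -9/2 ≈ -4.5000)
E = -2061/404 (E = 2061*(-1/404) = -2061/404 ≈ -5.1015)
D = 229/2 (D = -9/2 - 7*(-1)*17 = -9/2 + 7*17 = -9/2 + 119 = 229/2 ≈ 114.50)
D - E = 229/2 - 1*(-2061/404) = 229/2 + 2061/404 = 48319/404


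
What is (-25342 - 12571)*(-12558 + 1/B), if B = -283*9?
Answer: 1212655911251/2547 ≈ 4.7611e+8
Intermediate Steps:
B = -2547
(-25342 - 12571)*(-12558 + 1/B) = (-25342 - 12571)*(-12558 + 1/(-2547)) = -37913*(-12558 - 1/2547) = -37913*(-31985227/2547) = 1212655911251/2547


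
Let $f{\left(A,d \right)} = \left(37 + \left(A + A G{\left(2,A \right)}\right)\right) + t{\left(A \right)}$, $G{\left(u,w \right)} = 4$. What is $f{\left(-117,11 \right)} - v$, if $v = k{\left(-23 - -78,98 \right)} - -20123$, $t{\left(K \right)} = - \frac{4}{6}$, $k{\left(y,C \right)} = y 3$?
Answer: $- \frac{62510}{3} \approx -20837.0$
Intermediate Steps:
$k{\left(y,C \right)} = 3 y$
$t{\left(K \right)} = - \frac{2}{3}$ ($t{\left(K \right)} = \left(-4\right) \frac{1}{6} = - \frac{2}{3}$)
$f{\left(A,d \right)} = \frac{109}{3} + 5 A$ ($f{\left(A,d \right)} = \left(37 + \left(A + A 4\right)\right) - \frac{2}{3} = \left(37 + \left(A + 4 A\right)\right) - \frac{2}{3} = \left(37 + 5 A\right) - \frac{2}{3} = \frac{109}{3} + 5 A$)
$v = 20288$ ($v = 3 \left(-23 - -78\right) - -20123 = 3 \left(-23 + 78\right) + 20123 = 3 \cdot 55 + 20123 = 165 + 20123 = 20288$)
$f{\left(-117,11 \right)} - v = \left(\frac{109}{3} + 5 \left(-117\right)\right) - 20288 = \left(\frac{109}{3} - 585\right) - 20288 = - \frac{1646}{3} - 20288 = - \frac{62510}{3}$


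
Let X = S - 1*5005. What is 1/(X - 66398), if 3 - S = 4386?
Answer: -1/75786 ≈ -1.3195e-5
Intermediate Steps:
S = -4383 (S = 3 - 1*4386 = 3 - 4386 = -4383)
X = -9388 (X = -4383 - 1*5005 = -4383 - 5005 = -9388)
1/(X - 66398) = 1/(-9388 - 66398) = 1/(-75786) = -1/75786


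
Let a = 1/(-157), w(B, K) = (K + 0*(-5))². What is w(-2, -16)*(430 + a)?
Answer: 17282304/157 ≈ 1.1008e+5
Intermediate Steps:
w(B, K) = K² (w(B, K) = (K + 0)² = K²)
a = -1/157 ≈ -0.0063694
w(-2, -16)*(430 + a) = (-16)²*(430 - 1/157) = 256*(67509/157) = 17282304/157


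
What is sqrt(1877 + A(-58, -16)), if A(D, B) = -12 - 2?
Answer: 9*sqrt(23) ≈ 43.162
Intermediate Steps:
A(D, B) = -14
sqrt(1877 + A(-58, -16)) = sqrt(1877 - 14) = sqrt(1863) = 9*sqrt(23)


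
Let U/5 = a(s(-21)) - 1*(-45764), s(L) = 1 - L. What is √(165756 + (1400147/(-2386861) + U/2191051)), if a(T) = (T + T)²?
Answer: √4533433358280254444638891792009/5229734180911 ≈ 407.13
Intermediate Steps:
a(T) = 4*T² (a(T) = (2*T)² = 4*T²)
U = 238500 (U = 5*(4*(1 - 1*(-21))² - 1*(-45764)) = 5*(4*(1 + 21)² + 45764) = 5*(4*22² + 45764) = 5*(4*484 + 45764) = 5*(1936 + 45764) = 5*47700 = 238500)
√(165756 + (1400147/(-2386861) + U/2191051)) = √(165756 + (1400147/(-2386861) + 238500/2191051)) = √(165756 + (1400147*(-1/2386861) + 238500*(1/2191051))) = √(165756 + (-1400147/2386861 + 238500/2191051)) = √(165756 - 2498527135997/5229734180911) = √(866857320363947719/5229734180911) = √4533433358280254444638891792009/5229734180911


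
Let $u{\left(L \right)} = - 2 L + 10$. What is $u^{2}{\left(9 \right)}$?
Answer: $64$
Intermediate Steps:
$u{\left(L \right)} = 10 - 2 L$
$u^{2}{\left(9 \right)} = \left(10 - 18\right)^{2} = \left(-8\right)^{2} = 64$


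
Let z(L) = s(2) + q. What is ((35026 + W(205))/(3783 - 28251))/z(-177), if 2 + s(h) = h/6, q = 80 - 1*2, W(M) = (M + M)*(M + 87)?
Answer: -77373/933862 ≈ -0.082853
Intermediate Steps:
W(M) = 2*M*(87 + M) (W(M) = (2*M)*(87 + M) = 2*M*(87 + M))
q = 78 (q = 80 - 2 = 78)
s(h) = -2 + h/6
z(L) = 229/3 (z(L) = (-2 + (1/6)*2) + 78 = (-2 + 1/3) + 78 = -5/3 + 78 = 229/3)
((35026 + W(205))/(3783 - 28251))/z(-177) = ((35026 + 2*205*(87 + 205))/(3783 - 28251))/(229/3) = ((35026 + 2*205*292)/(-24468))*(3/229) = ((35026 + 119720)*(-1/24468))*(3/229) = (154746*(-1/24468))*(3/229) = -25791/4078*3/229 = -77373/933862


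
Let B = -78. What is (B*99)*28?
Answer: -216216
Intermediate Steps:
(B*99)*28 = -78*99*28 = -7722*28 = -216216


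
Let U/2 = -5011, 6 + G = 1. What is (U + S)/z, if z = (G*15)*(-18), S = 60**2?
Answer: -3211/675 ≈ -4.7570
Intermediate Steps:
G = -5 (G = -6 + 1 = -5)
U = -10022 (U = 2*(-5011) = -10022)
S = 3600
z = 1350 (z = -5*15*(-18) = -75*(-18) = 1350)
(U + S)/z = (-10022 + 3600)/1350 = -6422*1/1350 = -3211/675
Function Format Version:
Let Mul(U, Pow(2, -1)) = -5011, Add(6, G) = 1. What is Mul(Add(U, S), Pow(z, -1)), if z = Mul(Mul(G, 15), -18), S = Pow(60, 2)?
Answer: Rational(-3211, 675) ≈ -4.7570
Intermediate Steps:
G = -5 (G = Add(-6, 1) = -5)
U = -10022 (U = Mul(2, -5011) = -10022)
S = 3600
z = 1350 (z = Mul(Mul(-5, 15), -18) = Mul(-75, -18) = 1350)
Mul(Add(U, S), Pow(z, -1)) = Mul(Add(-10022, 3600), Pow(1350, -1)) = Mul(-6422, Rational(1, 1350)) = Rational(-3211, 675)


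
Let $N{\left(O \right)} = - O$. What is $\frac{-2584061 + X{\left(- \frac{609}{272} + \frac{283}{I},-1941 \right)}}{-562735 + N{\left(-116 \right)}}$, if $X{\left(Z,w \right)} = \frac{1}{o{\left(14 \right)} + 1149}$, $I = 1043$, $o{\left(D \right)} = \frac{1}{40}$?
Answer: $\frac{118766027581}{25858531859} \approx 4.5929$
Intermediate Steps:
$o{\left(D \right)} = \frac{1}{40}$
$X{\left(Z,w \right)} = \frac{40}{45961}$ ($X{\left(Z,w \right)} = \frac{1}{\frac{1}{40} + 1149} = \frac{1}{\frac{45961}{40}} = \frac{40}{45961}$)
$\frac{-2584061 + X{\left(- \frac{609}{272} + \frac{283}{I},-1941 \right)}}{-562735 + N{\left(-116 \right)}} = \frac{-2584061 + \frac{40}{45961}}{-562735 - -116} = - \frac{118766027581}{45961 \left(-562735 + 116\right)} = - \frac{118766027581}{45961 \left(-562619\right)} = \left(- \frac{118766027581}{45961}\right) \left(- \frac{1}{562619}\right) = \frac{118766027581}{25858531859}$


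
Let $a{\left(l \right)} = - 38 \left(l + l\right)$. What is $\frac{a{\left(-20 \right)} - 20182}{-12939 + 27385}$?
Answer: $- \frac{301}{233} \approx -1.2918$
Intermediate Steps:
$a{\left(l \right)} = - 76 l$ ($a{\left(l \right)} = - 38 \cdot 2 l = - 76 l$)
$\frac{a{\left(-20 \right)} - 20182}{-12939 + 27385} = \frac{\left(-76\right) \left(-20\right) - 20182}{-12939 + 27385} = \frac{1520 - 20182}{14446} = \left(-18662\right) \frac{1}{14446} = - \frac{301}{233}$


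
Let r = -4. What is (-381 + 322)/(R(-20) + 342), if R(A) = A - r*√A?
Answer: -9499/52002 + 118*I*√5/26001 ≈ -0.18267 + 0.010148*I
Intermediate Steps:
R(A) = A + 4*√A (R(A) = A - (-4)*√A = A + 4*√A)
(-381 + 322)/(R(-20) + 342) = (-381 + 322)/((-20 + 4*√(-20)) + 342) = -59/((-20 + 4*(2*I*√5)) + 342) = -59/((-20 + 8*I*√5) + 342) = -59/(322 + 8*I*√5)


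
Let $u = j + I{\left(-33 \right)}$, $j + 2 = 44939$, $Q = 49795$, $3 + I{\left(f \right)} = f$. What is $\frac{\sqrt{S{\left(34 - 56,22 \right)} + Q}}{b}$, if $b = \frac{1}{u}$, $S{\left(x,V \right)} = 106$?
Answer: $44901 \sqrt{49901} \approx 1.003 \cdot 10^{7}$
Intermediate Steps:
$I{\left(f \right)} = -3 + f$
$j = 44937$ ($j = -2 + 44939 = 44937$)
$u = 44901$ ($u = 44937 - 36 = 44901$)
$b = \frac{1}{44901} \approx 2.2271 \cdot 10^{-5}$
$\frac{\sqrt{S{\left(34 - 56,22 \right)} + Q}}{b} = \sqrt{106 + 49795} \frac{1}{\frac{1}{44901}} = \sqrt{49901} \cdot 44901 = 44901 \sqrt{49901}$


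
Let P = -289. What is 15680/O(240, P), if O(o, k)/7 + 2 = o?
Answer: 160/17 ≈ 9.4118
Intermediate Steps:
O(o, k) = -14 + 7*o
15680/O(240, P) = 15680/(-14 + 7*240) = 15680/(-14 + 1680) = 15680/1666 = 15680*(1/1666) = 160/17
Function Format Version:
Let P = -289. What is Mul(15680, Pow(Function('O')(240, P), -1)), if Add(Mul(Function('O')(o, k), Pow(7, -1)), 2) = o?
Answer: Rational(160, 17) ≈ 9.4118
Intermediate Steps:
Function('O')(o, k) = Add(-14, Mul(7, o))
Mul(15680, Pow(Function('O')(240, P), -1)) = Mul(15680, Pow(Add(-14, Mul(7, 240)), -1)) = Mul(15680, Pow(Add(-14, 1680), -1)) = Mul(15680, Pow(1666, -1)) = Mul(15680, Rational(1, 1666)) = Rational(160, 17)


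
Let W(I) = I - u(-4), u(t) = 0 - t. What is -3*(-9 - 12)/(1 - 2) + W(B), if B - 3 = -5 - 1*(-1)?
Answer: -68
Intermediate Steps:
u(t) = -t
B = -1 (B = 3 + (-5 - 1*(-1)) = 3 + (-5 + 1) = 3 - 4 = -1)
W(I) = -4 + I (W(I) = I - (-1)*(-4) = I - 1*4 = I - 4 = -4 + I)
-3*(-9 - 12)/(1 - 2) + W(B) = -3*(-9 - 12)/(1 - 2) + (-4 - 1) = -(-63)/(-1) - 5 = -(-63)*(-1) - 5 = -3*21 - 5 = -63 - 5 = -68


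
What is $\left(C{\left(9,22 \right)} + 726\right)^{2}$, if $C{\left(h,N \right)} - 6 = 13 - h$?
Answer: $541696$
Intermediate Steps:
$C{\left(h,N \right)} = 19 - h$ ($C{\left(h,N \right)} = 6 - \left(-13 + h\right) = 19 - h$)
$\left(C{\left(9,22 \right)} + 726\right)^{2} = \left(\left(19 - 9\right) + 726\right)^{2} = \left(10 + 726\right)^{2} = 736^{2} = 541696$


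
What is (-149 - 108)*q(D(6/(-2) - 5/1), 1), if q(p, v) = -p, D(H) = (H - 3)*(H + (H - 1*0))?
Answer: 45232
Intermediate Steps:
D(H) = 2*H*(-3 + H) (D(H) = (-3 + H)*(H + (H + 0)) = (-3 + H)*(H + H) = (-3 + H)*(2*H) = 2*H*(-3 + H))
(-149 - 108)*q(D(6/(-2) - 5/1), 1) = (-149 - 108)*(-2*(6/(-2) - 5/1)*(-3 + (6/(-2) - 5/1))) = -(-257)*2*(6*(-1/2) - 5*1)*(-3 + (6*(-1/2) - 5*1)) = -(-257)*2*(-3 - 5)*(-3 + (-3 - 5)) = -(-257)*2*(-8)*(-3 - 8) = -(-257)*2*(-8)*(-11) = -(-257)*176 = -257*(-176) = 45232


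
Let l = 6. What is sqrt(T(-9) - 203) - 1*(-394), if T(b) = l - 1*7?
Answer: 394 + 2*I*sqrt(51) ≈ 394.0 + 14.283*I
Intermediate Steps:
T(b) = -1 (T(b) = 6 - 1*7 = 6 - 7 = -1)
sqrt(T(-9) - 203) - 1*(-394) = sqrt(-1 - 203) - 1*(-394) = sqrt(-204) + 394 = 2*I*sqrt(51) + 394 = 394 + 2*I*sqrt(51)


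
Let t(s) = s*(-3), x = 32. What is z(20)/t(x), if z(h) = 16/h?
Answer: -1/120 ≈ -0.0083333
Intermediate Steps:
t(s) = -3*s
z(20)/t(x) = (16/20)/((-3*32)) = (16*(1/20))/(-96) = (4/5)*(-1/96) = -1/120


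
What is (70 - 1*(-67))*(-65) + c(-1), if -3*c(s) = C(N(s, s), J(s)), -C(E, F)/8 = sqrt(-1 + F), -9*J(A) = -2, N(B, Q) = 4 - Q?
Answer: -8905 + 8*I*sqrt(7)/9 ≈ -8905.0 + 2.3518*I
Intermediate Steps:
J(A) = 2/9 (J(A) = -1/9*(-2) = 2/9)
C(E, F) = -8*sqrt(-1 + F)
c(s) = 8*I*sqrt(7)/9 (c(s) = -(-8)*sqrt(-1 + 2/9)/3 = -(-8)*sqrt(-7/9)/3 = -(-8)*I*sqrt(7)/3/3 = -(-8)*I*sqrt(7)/9 = 8*I*sqrt(7)/9)
(70 - 1*(-67))*(-65) + c(-1) = (70 - 1*(-67))*(-65) + 8*I*sqrt(7)/9 = (70 + 67)*(-65) + 8*I*sqrt(7)/9 = 137*(-65) + 8*I*sqrt(7)/9 = -8905 + 8*I*sqrt(7)/9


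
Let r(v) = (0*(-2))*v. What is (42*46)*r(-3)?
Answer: 0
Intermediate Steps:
r(v) = 0 (r(v) = 0*v = 0)
(42*46)*r(-3) = (42*46)*0 = 1932*0 = 0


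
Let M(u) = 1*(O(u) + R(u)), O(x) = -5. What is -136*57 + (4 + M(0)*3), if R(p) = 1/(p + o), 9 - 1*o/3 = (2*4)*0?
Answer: -69866/9 ≈ -7762.9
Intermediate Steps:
o = 27 (o = 27 - 3*2*4*0 = 27 - 24*0 = 27 - 3*0 = 27 + 0 = 27)
R(p) = 1/(27 + p) (R(p) = 1/(p + 27) = 1/(27 + p))
M(u) = -5 + 1/(27 + u) (M(u) = 1*(-5 + 1/(27 + u)) = -5 + 1/(27 + u))
-136*57 + (4 + M(0)*3) = -136*57 + (4 + ((-134 - 5*0)/(27 + 0))*3) = -7752 + (4 + ((-134 + 0)/27)*3) = -7752 + (4 + ((1/27)*(-134))*3) = -7752 + (4 - 134/27*3) = -7752 + (4 - 134/9) = -7752 - 98/9 = -69866/9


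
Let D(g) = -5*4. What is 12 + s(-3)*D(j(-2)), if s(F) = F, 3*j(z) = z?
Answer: 72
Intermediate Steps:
j(z) = z/3
D(g) = -20
12 + s(-3)*D(j(-2)) = 12 - 3*(-20) = 12 + 60 = 72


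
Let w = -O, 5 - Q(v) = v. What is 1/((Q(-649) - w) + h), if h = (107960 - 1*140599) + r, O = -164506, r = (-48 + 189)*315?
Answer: -1/152076 ≈ -6.5757e-6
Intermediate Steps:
r = 44415 (r = 141*315 = 44415)
Q(v) = 5 - v
h = 11776 (h = (107960 - 1*140599) + 44415 = (107960 - 140599) + 44415 = -32639 + 44415 = 11776)
w = 164506 (w = -1*(-164506) = 164506)
1/((Q(-649) - w) + h) = 1/(((5 - 1*(-649)) - 1*164506) + 11776) = 1/(((5 + 649) - 164506) + 11776) = 1/((654 - 164506) + 11776) = 1/(-163852 + 11776) = 1/(-152076) = -1/152076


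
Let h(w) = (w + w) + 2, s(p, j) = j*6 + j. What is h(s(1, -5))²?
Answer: 4624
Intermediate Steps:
s(p, j) = 7*j (s(p, j) = 6*j + j = 7*j)
h(w) = 2 + 2*w (h(w) = 2*w + 2 = 2 + 2*w)
h(s(1, -5))² = (2 + 2*(7*(-5)))² = (2 + 2*(-35))² = (2 - 70)² = (-68)² = 4624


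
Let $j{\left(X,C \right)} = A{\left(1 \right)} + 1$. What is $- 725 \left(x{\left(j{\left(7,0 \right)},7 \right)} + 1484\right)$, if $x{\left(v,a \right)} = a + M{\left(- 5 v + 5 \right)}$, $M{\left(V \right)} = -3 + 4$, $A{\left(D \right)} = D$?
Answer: $-1081700$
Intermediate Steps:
$M{\left(V \right)} = 1$
$j{\left(X,C \right)} = 2$ ($j{\left(X,C \right)} = 1 + 1 = 2$)
$x{\left(v,a \right)} = 1 + a$ ($x{\left(v,a \right)} = a + 1 = 1 + a$)
$- 725 \left(x{\left(j{\left(7,0 \right)},7 \right)} + 1484\right) = - 725 \left(\left(1 + 7\right) + 1484\right) = - 725 \left(8 + 1484\right) = \left(-725\right) 1492 = -1081700$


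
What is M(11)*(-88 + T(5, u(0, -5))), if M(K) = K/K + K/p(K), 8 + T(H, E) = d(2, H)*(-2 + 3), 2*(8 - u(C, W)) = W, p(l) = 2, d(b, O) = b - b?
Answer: -624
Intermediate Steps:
d(b, O) = 0
u(C, W) = 8 - W/2
T(H, E) = -8 (T(H, E) = -8 + 0*(-2 + 3) = -8 + 0*1 = -8 + 0 = -8)
M(K) = 1 + K/2 (M(K) = K/K + K/2 = 1 + K*(1/2) = 1 + K/2)
M(11)*(-88 + T(5, u(0, -5))) = (1 + (1/2)*11)*(-88 - 8) = (1 + 11/2)*(-96) = (13/2)*(-96) = -624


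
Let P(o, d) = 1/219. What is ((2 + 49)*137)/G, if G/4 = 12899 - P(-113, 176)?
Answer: 1530153/11299520 ≈ 0.13542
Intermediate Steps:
P(o, d) = 1/219
G = 11299520/219 (G = 4*(12899 - 1*1/219) = 4*(12899 - 1/219) = 4*(2824880/219) = 11299520/219 ≈ 51596.)
((2 + 49)*137)/G = ((2 + 49)*137)/(11299520/219) = (51*137)*(219/11299520) = 6987*(219/11299520) = 1530153/11299520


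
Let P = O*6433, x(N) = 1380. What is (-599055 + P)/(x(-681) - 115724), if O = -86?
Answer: 1152293/114344 ≈ 10.077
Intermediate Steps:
P = -553238 (P = -86*6433 = -553238)
(-599055 + P)/(x(-681) - 115724) = (-599055 - 553238)/(1380 - 115724) = -1152293/(-114344) = -1152293*(-1/114344) = 1152293/114344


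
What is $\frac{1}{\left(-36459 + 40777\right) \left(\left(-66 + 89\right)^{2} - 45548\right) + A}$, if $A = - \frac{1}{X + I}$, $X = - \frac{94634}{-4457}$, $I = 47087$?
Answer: $- \frac{209961393}{40814823926438963} \approx -5.1442 \cdot 10^{-9}$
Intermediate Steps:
$X = \frac{94634}{4457}$ ($X = \left(-94634\right) \left(- \frac{1}{4457}\right) = \frac{94634}{4457} \approx 21.233$)
$A = - \frac{4457}{209961393}$ ($A = - \frac{1}{\frac{94634}{4457} + 47087} = - \frac{1}{\frac{209961393}{4457}} = \left(-1\right) \frac{4457}{209961393} = - \frac{4457}{209961393} \approx -2.1228 \cdot 10^{-5}$)
$\frac{1}{\left(-36459 + 40777\right) \left(\left(-66 + 89\right)^{2} - 45548\right) + A} = \frac{1}{\left(-36459 + 40777\right) \left(\left(-66 + 89\right)^{2} - 45548\right) - \frac{4457}{209961393}} = \frac{1}{4318 \left(23^{2} - 45548\right) - \frac{4457}{209961393}} = \frac{1}{4318 \left(529 - 45548\right) - \frac{4457}{209961393}} = \frac{1}{4318 \left(-45019\right) - \frac{4457}{209961393}} = \frac{1}{-194392042 - \frac{4457}{209961393}} = \frac{1}{- \frac{40814823926438963}{209961393}} = - \frac{209961393}{40814823926438963}$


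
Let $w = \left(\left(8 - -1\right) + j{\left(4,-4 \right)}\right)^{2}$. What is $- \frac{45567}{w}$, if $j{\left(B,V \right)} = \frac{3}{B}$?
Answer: $- \frac{81008}{169} \approx -479.34$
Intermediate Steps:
$w = \frac{1521}{16}$ ($w = \left(\left(8 - -1\right) + \frac{3}{4}\right)^{2} = \left(\left(8 + 1\right) + 3 \cdot \frac{1}{4}\right)^{2} = \left(9 + \frac{3}{4}\right)^{2} = \left(\frac{39}{4}\right)^{2} = \frac{1521}{16} \approx 95.063$)
$- \frac{45567}{w} = - \frac{45567}{\frac{1521}{16}} = \left(-45567\right) \frac{16}{1521} = - \frac{81008}{169}$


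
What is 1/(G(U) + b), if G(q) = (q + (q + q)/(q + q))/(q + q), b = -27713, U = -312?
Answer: -624/17292601 ≈ -3.6085e-5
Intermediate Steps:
G(q) = (1 + q)/(2*q) (G(q) = (q + (2*q)/((2*q)))/((2*q)) = (q + (2*q)*(1/(2*q)))*(1/(2*q)) = (q + 1)*(1/(2*q)) = (1 + q)*(1/(2*q)) = (1 + q)/(2*q))
1/(G(U) + b) = 1/((1/2)*(1 - 312)/(-312) - 27713) = 1/((1/2)*(-1/312)*(-311) - 27713) = 1/(311/624 - 27713) = 1/(-17292601/624) = -624/17292601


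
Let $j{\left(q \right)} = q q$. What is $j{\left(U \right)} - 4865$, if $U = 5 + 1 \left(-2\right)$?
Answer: $-4856$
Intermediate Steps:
$U = 3$ ($U = 5 - 2 = 3$)
$j{\left(q \right)} = q^{2}$
$j{\left(U \right)} - 4865 = 3^{2} - 4865 = 9 - 4865 = -4856$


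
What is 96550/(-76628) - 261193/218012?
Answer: -10265938951/4176455884 ≈ -2.4580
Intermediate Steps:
96550/(-76628) - 261193/218012 = 96550*(-1/76628) - 261193*1/218012 = -48275/38314 - 261193/218012 = -10265938951/4176455884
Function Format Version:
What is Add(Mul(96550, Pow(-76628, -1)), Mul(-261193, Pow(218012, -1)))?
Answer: Rational(-10265938951, 4176455884) ≈ -2.4580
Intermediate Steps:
Add(Mul(96550, Pow(-76628, -1)), Mul(-261193, Pow(218012, -1))) = Add(Mul(96550, Rational(-1, 76628)), Mul(-261193, Rational(1, 218012))) = Add(Rational(-48275, 38314), Rational(-261193, 218012)) = Rational(-10265938951, 4176455884)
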